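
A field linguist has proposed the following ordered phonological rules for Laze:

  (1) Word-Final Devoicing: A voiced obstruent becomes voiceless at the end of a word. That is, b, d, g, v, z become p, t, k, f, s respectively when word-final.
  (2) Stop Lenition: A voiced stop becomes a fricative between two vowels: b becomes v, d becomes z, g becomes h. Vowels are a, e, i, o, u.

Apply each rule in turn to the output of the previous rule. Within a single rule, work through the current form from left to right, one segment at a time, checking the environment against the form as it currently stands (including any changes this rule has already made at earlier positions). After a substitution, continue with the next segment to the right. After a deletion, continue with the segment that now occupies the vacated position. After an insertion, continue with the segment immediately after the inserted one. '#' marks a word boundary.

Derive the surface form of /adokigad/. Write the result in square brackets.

(1) Word-Final Devoicing: [adokigad] → [adokigat]
(2) Stop Lenition: [adokigat] → [azokihat]

[azokihat]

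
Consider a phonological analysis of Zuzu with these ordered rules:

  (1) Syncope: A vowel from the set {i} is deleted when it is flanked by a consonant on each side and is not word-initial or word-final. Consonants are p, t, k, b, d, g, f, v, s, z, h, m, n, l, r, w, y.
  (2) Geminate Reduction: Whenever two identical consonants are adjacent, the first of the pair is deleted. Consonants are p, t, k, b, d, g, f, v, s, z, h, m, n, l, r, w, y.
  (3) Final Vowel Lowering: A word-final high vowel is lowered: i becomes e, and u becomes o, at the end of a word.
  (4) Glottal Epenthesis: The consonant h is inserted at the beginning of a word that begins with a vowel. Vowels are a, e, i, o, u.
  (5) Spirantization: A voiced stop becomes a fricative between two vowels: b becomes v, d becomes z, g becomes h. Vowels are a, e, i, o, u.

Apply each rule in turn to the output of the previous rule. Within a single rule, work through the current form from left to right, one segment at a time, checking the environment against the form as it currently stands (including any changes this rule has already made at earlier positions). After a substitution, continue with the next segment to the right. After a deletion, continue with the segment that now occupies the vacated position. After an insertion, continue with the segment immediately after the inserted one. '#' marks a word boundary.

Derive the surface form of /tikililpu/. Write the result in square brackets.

(1) Syncope: [tikililpu] → [tkllpu]
(2) Geminate Reduction: [tkllpu] → [tklpu]
(3) Final Vowel Lowering: [tklpu] → [tklpo]
(4) Glottal Epenthesis: no change — [tklpo]
(5) Spirantization: no change — [tklpo]

[tklpo]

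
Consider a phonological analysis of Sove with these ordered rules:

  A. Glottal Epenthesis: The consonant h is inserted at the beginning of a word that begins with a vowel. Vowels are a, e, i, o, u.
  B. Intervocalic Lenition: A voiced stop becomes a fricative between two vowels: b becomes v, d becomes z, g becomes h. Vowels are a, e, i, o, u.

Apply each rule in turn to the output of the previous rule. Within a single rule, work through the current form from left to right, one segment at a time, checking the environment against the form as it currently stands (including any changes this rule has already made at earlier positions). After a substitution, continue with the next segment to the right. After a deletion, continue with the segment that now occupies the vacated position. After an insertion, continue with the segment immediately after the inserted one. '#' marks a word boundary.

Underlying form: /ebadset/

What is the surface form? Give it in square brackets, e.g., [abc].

[hevadset]

A Glottal Epenthesis: [ebadset] → [hebadset]
B Intervocalic Lenition: [hebadset] → [hevadset]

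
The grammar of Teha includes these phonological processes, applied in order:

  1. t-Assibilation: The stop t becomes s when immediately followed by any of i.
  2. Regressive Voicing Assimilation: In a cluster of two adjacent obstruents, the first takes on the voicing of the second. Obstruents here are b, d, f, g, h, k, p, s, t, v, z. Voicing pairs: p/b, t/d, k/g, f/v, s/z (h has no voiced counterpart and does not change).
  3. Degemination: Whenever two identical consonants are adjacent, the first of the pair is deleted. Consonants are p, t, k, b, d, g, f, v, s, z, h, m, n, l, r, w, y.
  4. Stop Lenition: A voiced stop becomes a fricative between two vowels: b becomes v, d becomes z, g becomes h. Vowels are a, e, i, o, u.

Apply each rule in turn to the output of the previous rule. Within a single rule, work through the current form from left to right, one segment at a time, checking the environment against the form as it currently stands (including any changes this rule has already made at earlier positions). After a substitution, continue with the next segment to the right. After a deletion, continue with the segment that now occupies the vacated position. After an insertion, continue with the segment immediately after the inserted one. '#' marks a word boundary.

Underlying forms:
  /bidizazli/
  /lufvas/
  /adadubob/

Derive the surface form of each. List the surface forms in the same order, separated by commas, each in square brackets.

[bizizazli], [luvas], [azazuvob]

/bidizazli/:
  1 t-Assibilation: no change — [bidizazli]
  2 Regressive Voicing Assimilation: no change — [bidizazli]
  3 Degemination: no change — [bidizazli]
  4 Stop Lenition: [bidizazli] → [bizizazli]
/lufvas/:
  1 t-Assibilation: no change — [lufvas]
  2 Regressive Voicing Assimilation: [lufvas] → [luvvas]
  3 Degemination: [luvvas] → [luvas]
  4 Stop Lenition: no change — [luvas]
/adadubob/:
  1 t-Assibilation: no change — [adadubob]
  2 Regressive Voicing Assimilation: no change — [adadubob]
  3 Degemination: no change — [adadubob]
  4 Stop Lenition: [adadubob] → [azazuvob]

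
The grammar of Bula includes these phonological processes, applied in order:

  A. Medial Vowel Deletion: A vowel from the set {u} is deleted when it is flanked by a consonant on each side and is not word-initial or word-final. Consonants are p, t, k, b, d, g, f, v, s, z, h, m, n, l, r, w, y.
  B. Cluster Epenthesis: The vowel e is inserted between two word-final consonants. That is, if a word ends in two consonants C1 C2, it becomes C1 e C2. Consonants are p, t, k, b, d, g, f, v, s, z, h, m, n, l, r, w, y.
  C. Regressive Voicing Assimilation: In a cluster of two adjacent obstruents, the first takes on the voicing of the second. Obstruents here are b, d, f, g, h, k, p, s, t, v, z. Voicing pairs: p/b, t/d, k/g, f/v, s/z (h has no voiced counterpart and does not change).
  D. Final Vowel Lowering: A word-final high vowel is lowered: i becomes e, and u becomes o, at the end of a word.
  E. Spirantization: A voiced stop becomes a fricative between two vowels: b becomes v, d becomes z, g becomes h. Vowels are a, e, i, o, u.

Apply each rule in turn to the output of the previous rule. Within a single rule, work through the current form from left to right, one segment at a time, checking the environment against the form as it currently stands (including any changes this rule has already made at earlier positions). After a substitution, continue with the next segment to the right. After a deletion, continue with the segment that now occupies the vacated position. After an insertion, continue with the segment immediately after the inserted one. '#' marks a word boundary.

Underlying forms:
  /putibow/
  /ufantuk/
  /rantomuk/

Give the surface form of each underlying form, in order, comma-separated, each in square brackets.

[ptivow], [ufantek], [rantomek]

/putibow/:
  A Medial Vowel Deletion: [putibow] → [ptibow]
  B Cluster Epenthesis: no change — [ptibow]
  C Regressive Voicing Assimilation: no change — [ptibow]
  D Final Vowel Lowering: no change — [ptibow]
  E Spirantization: [ptibow] → [ptivow]
/ufantuk/:
  A Medial Vowel Deletion: [ufantuk] → [ufantk]
  B Cluster Epenthesis: [ufantk] → [ufantek]
  C Regressive Voicing Assimilation: no change — [ufantek]
  D Final Vowel Lowering: no change — [ufantek]
  E Spirantization: no change — [ufantek]
/rantomuk/:
  A Medial Vowel Deletion: [rantomuk] → [rantomk]
  B Cluster Epenthesis: [rantomk] → [rantomek]
  C Regressive Voicing Assimilation: no change — [rantomek]
  D Final Vowel Lowering: no change — [rantomek]
  E Spirantization: no change — [rantomek]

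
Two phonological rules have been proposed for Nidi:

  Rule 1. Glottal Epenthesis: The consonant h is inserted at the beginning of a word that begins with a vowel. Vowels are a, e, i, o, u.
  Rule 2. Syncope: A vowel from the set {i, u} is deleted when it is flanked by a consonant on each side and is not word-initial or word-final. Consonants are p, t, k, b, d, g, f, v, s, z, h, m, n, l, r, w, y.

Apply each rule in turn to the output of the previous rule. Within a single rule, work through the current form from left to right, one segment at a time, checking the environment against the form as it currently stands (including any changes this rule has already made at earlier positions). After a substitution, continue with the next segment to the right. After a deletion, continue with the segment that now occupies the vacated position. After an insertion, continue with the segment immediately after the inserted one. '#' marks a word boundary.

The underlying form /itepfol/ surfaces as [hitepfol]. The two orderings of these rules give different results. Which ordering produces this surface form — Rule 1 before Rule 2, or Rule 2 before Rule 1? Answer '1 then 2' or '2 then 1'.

Order 1 then 2:
  1 Glottal Epenthesis: [itepfol] → [hitepfol]
  2 Syncope: [hitepfol] → [htepfol]
  result: [htepfol]
Order 2 then 1:
  2 Syncope: no change — [itepfol]
  1 Glottal Epenthesis: [itepfol] → [hitepfol]
  result: [hitepfol]

2 then 1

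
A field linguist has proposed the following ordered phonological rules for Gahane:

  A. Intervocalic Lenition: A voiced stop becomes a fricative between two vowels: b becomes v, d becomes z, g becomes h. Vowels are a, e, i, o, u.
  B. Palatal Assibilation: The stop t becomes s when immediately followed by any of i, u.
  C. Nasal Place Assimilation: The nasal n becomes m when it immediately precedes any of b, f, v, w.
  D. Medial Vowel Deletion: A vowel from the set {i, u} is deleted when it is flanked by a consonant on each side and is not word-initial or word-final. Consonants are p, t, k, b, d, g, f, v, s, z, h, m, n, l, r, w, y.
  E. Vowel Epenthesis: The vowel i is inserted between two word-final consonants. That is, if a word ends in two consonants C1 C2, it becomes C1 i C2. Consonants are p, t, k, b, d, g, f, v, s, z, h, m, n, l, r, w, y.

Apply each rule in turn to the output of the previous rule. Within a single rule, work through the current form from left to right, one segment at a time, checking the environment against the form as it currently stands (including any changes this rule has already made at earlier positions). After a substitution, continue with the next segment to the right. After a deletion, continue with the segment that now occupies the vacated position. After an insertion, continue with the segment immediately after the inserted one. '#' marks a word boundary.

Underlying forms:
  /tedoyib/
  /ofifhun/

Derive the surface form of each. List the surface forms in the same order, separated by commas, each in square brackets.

[tezoyib], [offhin]

/tedoyib/:
  A Intervocalic Lenition: [tedoyib] → [tezoyib]
  B Palatal Assibilation: no change — [tezoyib]
  C Nasal Place Assimilation: no change — [tezoyib]
  D Medial Vowel Deletion: [tezoyib] → [tezoyb]
  E Vowel Epenthesis: [tezoyb] → [tezoyib]
/ofifhun/:
  A Intervocalic Lenition: no change — [ofifhun]
  B Palatal Assibilation: no change — [ofifhun]
  C Nasal Place Assimilation: no change — [ofifhun]
  D Medial Vowel Deletion: [ofifhun] → [offhn]
  E Vowel Epenthesis: [offhn] → [offhin]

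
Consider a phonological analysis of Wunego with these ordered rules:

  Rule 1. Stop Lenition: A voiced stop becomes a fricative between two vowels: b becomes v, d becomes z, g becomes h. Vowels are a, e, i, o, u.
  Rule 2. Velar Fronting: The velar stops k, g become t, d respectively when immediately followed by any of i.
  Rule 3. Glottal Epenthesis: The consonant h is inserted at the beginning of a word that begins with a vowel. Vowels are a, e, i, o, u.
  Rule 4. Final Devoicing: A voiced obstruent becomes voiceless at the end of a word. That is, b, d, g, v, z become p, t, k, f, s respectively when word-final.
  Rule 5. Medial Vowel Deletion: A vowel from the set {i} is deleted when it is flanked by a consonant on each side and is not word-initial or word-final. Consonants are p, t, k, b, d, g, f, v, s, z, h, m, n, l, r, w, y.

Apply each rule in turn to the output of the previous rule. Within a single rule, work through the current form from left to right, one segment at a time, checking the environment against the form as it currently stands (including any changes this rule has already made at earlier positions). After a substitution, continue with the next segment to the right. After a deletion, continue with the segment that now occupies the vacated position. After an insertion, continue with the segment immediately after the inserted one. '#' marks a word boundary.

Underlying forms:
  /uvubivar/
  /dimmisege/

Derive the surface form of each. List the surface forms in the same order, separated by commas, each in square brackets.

/uvubivar/:
  Rule 1 Stop Lenition: [uvubivar] → [uvuvivar]
  Rule 2 Velar Fronting: no change — [uvuvivar]
  Rule 3 Glottal Epenthesis: [uvuvivar] → [huvuvivar]
  Rule 4 Final Devoicing: no change — [huvuvivar]
  Rule 5 Medial Vowel Deletion: [huvuvivar] → [huvuvvar]
/dimmisege/:
  Rule 1 Stop Lenition: [dimmisege] → [dimmisehe]
  Rule 2 Velar Fronting: no change — [dimmisehe]
  Rule 3 Glottal Epenthesis: no change — [dimmisehe]
  Rule 4 Final Devoicing: no change — [dimmisehe]
  Rule 5 Medial Vowel Deletion: [dimmisehe] → [dmmsehe]

[huvuvvar], [dmmsehe]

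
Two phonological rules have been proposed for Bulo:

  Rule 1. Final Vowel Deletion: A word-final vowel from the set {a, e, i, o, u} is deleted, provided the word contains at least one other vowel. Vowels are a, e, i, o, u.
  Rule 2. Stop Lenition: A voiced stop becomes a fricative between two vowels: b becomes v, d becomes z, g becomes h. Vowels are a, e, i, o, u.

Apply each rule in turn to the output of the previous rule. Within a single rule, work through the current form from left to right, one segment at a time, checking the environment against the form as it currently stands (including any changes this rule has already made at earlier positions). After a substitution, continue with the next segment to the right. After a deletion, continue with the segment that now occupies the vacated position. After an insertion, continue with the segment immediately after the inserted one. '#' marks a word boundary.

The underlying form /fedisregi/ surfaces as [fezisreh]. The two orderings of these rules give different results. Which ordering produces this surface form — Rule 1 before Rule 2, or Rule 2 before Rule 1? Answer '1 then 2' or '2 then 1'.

Order 1 then 2:
  1 Final Vowel Deletion: [fedisregi] → [fedisreg]
  2 Stop Lenition: [fedisreg] → [fezisreg]
  result: [fezisreg]
Order 2 then 1:
  2 Stop Lenition: [fedisregi] → [fezisrehi]
  1 Final Vowel Deletion: [fezisrehi] → [fezisreh]
  result: [fezisreh]

2 then 1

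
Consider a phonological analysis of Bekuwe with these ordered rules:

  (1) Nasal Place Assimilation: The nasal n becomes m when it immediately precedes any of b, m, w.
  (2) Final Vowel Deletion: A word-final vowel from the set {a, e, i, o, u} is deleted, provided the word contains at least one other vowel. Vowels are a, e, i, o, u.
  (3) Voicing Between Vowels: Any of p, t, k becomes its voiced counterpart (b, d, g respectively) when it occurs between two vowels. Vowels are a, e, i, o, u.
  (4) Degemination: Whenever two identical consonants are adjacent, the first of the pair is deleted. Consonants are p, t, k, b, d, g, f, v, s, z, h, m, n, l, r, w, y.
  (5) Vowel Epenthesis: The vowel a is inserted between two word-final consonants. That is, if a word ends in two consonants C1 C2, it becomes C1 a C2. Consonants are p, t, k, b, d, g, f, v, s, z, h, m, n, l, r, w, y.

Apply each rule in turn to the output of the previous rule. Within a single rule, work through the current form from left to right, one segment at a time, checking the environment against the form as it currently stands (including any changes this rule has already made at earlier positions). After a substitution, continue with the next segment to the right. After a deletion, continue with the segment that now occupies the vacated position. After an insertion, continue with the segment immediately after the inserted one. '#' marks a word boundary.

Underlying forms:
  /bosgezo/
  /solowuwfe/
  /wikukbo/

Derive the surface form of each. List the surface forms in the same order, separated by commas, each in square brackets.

[bosgez], [solowuwaf], [wigukab]

/bosgezo/:
  (1) Nasal Place Assimilation: no change — [bosgezo]
  (2) Final Vowel Deletion: [bosgezo] → [bosgez]
  (3) Voicing Between Vowels: no change — [bosgez]
  (4) Degemination: no change — [bosgez]
  (5) Vowel Epenthesis: no change — [bosgez]
/solowuwfe/:
  (1) Nasal Place Assimilation: no change — [solowuwfe]
  (2) Final Vowel Deletion: [solowuwfe] → [solowuwf]
  (3) Voicing Between Vowels: no change — [solowuwf]
  (4) Degemination: no change — [solowuwf]
  (5) Vowel Epenthesis: [solowuwf] → [solowuwaf]
/wikukbo/:
  (1) Nasal Place Assimilation: no change — [wikukbo]
  (2) Final Vowel Deletion: [wikukbo] → [wikukb]
  (3) Voicing Between Vowels: [wikukb] → [wigukb]
  (4) Degemination: no change — [wigukb]
  (5) Vowel Epenthesis: [wigukb] → [wigukab]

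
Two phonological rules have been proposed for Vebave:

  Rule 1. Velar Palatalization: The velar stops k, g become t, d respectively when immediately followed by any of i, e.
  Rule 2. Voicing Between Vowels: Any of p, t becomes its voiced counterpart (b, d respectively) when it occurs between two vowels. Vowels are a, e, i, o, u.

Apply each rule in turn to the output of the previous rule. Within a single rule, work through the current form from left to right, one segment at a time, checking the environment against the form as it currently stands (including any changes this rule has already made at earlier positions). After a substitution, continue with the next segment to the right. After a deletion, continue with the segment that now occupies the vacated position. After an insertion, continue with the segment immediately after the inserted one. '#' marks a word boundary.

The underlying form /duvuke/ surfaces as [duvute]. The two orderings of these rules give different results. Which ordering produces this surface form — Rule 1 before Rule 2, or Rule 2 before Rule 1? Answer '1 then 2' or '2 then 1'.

Order 1 then 2:
  1 Velar Palatalization: [duvuke] → [duvute]
  2 Voicing Between Vowels: [duvute] → [duvude]
  result: [duvude]
Order 2 then 1:
  2 Voicing Between Vowels: no change — [duvuke]
  1 Velar Palatalization: [duvuke] → [duvute]
  result: [duvute]

2 then 1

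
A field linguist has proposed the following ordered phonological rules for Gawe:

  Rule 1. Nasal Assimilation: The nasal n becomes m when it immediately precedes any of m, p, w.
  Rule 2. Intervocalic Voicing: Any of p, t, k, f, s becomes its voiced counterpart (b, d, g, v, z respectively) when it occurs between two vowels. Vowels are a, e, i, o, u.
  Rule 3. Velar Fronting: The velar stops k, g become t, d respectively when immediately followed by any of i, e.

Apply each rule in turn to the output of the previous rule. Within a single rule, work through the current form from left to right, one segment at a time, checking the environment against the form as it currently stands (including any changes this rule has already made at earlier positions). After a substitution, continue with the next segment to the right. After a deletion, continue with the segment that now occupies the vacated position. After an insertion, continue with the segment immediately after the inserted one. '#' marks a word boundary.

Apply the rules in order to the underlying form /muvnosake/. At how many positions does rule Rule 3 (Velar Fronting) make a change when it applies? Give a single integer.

1

Rule 1 Nasal Assimilation: no change — [muvnosake]
Rule 2 Intervocalic Voicing: [muvnosake] → [muvnozage]
Rule 3 Velar Fronting: [muvnozage] → [muvnozade]
Rule Rule 3 changed 1 position(s).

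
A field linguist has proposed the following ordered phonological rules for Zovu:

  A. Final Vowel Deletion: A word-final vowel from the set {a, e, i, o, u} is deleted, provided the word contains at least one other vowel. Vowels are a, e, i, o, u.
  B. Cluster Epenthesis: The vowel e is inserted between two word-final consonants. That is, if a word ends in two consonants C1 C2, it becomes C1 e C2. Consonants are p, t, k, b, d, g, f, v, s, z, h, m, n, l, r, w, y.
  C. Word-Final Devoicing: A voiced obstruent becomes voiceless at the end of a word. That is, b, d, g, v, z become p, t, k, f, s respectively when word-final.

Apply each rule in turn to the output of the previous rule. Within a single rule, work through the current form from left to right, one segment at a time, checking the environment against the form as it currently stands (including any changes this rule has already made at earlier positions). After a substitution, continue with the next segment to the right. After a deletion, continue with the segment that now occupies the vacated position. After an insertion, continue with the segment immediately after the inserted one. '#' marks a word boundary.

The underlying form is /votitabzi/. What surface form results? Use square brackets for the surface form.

[votitabes]

A Final Vowel Deletion: [votitabzi] → [votitabz]
B Cluster Epenthesis: [votitabz] → [votitabez]
C Word-Final Devoicing: [votitabez] → [votitabes]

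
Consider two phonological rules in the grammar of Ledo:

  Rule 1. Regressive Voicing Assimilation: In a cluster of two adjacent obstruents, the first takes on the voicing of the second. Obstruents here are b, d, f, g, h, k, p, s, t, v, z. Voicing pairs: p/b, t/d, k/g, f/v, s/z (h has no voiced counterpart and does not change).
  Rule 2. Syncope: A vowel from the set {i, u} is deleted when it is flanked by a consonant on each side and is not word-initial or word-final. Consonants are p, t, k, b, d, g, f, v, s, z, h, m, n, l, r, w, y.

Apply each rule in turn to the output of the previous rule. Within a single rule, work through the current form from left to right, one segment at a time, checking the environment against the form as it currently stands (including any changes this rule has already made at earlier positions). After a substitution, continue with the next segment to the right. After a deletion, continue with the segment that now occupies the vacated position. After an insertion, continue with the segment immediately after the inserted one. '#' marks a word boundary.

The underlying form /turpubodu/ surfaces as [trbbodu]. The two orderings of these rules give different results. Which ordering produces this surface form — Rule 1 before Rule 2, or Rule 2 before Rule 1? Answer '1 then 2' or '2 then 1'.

Order 1 then 2:
  1 Regressive Voicing Assimilation: no change — [turpubodu]
  2 Syncope: [turpubodu] → [trpbodu]
  result: [trpbodu]
Order 2 then 1:
  2 Syncope: [turpubodu] → [trpbodu]
  1 Regressive Voicing Assimilation: [trpbodu] → [trbbodu]
  result: [trbbodu]

2 then 1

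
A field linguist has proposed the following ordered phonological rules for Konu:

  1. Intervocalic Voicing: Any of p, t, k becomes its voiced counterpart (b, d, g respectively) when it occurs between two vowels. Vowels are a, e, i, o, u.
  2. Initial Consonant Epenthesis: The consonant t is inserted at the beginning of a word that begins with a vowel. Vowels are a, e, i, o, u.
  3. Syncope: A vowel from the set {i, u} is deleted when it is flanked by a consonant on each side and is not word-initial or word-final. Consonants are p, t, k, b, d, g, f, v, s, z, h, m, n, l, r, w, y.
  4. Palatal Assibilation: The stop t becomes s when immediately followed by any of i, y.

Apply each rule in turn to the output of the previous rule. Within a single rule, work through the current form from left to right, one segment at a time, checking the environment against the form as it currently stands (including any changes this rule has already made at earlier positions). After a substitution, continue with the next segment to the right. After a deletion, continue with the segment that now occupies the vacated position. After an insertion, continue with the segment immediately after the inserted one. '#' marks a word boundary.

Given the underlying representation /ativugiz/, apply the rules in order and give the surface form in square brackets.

1 Intervocalic Voicing: [ativugiz] → [adivugiz]
2 Initial Consonant Epenthesis: [adivugiz] → [tadivugiz]
3 Syncope: [tadivugiz] → [tadvgz]
4 Palatal Assibilation: no change — [tadvgz]

[tadvgz]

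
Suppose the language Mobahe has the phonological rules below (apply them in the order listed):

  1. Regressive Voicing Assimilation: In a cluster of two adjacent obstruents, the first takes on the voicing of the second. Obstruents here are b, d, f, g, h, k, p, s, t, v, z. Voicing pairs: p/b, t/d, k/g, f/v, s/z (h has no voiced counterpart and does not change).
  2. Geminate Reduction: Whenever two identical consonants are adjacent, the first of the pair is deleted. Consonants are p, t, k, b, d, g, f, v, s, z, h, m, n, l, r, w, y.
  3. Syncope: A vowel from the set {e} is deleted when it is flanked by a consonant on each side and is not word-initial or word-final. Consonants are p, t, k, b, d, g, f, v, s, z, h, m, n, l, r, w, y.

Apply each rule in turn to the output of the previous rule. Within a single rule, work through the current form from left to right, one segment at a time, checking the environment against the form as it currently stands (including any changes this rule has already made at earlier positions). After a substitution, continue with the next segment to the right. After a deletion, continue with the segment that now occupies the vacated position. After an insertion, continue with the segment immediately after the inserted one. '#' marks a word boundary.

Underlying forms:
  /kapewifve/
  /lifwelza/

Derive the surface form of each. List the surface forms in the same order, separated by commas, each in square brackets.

[kapwive], [lifwlza]

/kapewifve/:
  1 Regressive Voicing Assimilation: [kapewifve] → [kapewivve]
  2 Geminate Reduction: [kapewivve] → [kapewive]
  3 Syncope: [kapewive] → [kapwive]
/lifwelza/:
  1 Regressive Voicing Assimilation: no change — [lifwelza]
  2 Geminate Reduction: no change — [lifwelza]
  3 Syncope: [lifwelza] → [lifwlza]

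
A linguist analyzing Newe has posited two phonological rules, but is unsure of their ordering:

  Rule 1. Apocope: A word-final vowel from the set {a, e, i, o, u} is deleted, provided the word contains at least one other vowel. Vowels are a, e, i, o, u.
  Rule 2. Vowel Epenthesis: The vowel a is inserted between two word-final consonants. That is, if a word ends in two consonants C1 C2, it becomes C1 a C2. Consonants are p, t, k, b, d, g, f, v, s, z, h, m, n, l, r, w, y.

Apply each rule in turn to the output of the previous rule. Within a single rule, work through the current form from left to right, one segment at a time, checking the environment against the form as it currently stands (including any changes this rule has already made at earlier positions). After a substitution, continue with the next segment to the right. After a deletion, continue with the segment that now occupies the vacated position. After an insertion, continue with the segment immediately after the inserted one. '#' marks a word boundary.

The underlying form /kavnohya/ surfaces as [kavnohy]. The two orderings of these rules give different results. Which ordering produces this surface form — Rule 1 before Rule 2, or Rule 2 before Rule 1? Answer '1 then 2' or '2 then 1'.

2 then 1

Order 1 then 2:
  1 Apocope: [kavnohya] → [kavnohy]
  2 Vowel Epenthesis: [kavnohy] → [kavnohay]
  result: [kavnohay]
Order 2 then 1:
  2 Vowel Epenthesis: no change — [kavnohya]
  1 Apocope: [kavnohya] → [kavnohy]
  result: [kavnohy]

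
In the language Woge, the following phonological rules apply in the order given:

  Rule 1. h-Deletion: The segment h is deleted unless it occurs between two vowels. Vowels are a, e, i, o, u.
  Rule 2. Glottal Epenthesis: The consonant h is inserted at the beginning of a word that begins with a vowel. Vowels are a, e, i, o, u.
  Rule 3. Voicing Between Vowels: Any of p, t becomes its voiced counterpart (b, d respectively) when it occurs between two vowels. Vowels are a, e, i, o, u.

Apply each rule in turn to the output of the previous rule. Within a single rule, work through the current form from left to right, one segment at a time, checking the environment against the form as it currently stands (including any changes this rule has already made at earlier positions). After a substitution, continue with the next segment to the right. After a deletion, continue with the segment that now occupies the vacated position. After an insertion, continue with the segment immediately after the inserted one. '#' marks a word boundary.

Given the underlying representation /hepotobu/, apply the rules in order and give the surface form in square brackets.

Rule 1 h-Deletion: [hepotobu] → [epotobu]
Rule 2 Glottal Epenthesis: [epotobu] → [hepotobu]
Rule 3 Voicing Between Vowels: [hepotobu] → [hebodobu]

[hebodobu]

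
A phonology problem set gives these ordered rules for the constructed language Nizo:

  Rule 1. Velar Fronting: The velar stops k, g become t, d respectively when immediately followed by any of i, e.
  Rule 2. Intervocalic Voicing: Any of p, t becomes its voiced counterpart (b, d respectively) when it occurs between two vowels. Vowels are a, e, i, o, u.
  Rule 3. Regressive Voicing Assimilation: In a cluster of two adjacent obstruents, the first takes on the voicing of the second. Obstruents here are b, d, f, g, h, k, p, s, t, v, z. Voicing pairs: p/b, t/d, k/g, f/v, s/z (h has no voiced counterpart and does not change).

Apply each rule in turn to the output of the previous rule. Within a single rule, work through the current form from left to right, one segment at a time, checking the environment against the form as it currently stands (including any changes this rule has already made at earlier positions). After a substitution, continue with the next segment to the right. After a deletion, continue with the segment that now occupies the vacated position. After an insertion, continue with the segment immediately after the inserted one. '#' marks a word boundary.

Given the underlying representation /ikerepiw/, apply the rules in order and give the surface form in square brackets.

Rule 1 Velar Fronting: [ikerepiw] → [iterepiw]
Rule 2 Intervocalic Voicing: [iterepiw] → [iderebiw]
Rule 3 Regressive Voicing Assimilation: no change — [iderebiw]

[iderebiw]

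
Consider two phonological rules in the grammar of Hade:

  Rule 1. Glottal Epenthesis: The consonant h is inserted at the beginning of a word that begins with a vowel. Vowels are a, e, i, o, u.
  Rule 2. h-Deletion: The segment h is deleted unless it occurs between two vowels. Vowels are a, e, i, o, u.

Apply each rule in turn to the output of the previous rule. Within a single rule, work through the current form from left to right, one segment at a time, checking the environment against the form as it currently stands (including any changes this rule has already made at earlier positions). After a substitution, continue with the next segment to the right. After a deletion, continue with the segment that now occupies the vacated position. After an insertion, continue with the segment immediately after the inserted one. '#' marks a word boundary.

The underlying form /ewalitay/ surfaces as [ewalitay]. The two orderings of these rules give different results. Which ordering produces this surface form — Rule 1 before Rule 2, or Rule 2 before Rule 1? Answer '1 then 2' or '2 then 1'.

1 then 2

Order 1 then 2:
  1 Glottal Epenthesis: [ewalitay] → [hewalitay]
  2 h-Deletion: [hewalitay] → [ewalitay]
  result: [ewalitay]
Order 2 then 1:
  2 h-Deletion: no change — [ewalitay]
  1 Glottal Epenthesis: [ewalitay] → [hewalitay]
  result: [hewalitay]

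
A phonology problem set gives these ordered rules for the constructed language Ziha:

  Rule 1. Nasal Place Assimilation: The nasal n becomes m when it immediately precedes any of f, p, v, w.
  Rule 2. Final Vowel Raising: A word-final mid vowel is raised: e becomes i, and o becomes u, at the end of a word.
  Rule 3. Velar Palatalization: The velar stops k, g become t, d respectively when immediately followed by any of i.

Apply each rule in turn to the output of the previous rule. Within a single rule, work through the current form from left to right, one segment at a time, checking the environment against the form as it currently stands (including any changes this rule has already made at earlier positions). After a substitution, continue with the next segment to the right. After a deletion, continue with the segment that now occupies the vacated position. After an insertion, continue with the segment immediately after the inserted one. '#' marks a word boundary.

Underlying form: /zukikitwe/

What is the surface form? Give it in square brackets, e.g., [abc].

[zutititwi]

Rule 1 Nasal Place Assimilation: no change — [zukikitwe]
Rule 2 Final Vowel Raising: [zukikitwe] → [zukikitwi]
Rule 3 Velar Palatalization: [zukikitwi] → [zutititwi]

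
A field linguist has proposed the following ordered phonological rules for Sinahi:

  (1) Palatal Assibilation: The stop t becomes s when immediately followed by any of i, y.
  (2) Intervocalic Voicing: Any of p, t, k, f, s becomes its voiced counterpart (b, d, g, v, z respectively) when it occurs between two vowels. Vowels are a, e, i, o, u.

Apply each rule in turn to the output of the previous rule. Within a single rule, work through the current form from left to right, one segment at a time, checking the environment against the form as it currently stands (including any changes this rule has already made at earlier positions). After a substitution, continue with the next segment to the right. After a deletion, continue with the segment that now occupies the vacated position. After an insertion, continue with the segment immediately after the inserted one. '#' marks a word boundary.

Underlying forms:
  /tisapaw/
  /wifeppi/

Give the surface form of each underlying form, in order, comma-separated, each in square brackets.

/tisapaw/:
  (1) Palatal Assibilation: [tisapaw] → [sisapaw]
  (2) Intervocalic Voicing: [sisapaw] → [sizabaw]
/wifeppi/:
  (1) Palatal Assibilation: no change — [wifeppi]
  (2) Intervocalic Voicing: [wifeppi] → [wiveppi]

[sizabaw], [wiveppi]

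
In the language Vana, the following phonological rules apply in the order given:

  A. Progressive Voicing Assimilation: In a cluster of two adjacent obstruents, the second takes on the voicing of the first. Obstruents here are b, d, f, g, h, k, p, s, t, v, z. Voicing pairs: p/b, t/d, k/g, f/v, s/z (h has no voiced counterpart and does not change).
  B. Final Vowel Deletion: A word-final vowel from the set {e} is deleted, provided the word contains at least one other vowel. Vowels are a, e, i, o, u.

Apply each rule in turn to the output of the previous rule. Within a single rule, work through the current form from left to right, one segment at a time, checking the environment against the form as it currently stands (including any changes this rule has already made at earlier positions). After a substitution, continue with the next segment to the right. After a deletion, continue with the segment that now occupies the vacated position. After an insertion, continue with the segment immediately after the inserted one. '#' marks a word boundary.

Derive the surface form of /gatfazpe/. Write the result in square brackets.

[gatfazb]

A Progressive Voicing Assimilation: [gatfazpe] → [gatfazbe]
B Final Vowel Deletion: [gatfazbe] → [gatfazb]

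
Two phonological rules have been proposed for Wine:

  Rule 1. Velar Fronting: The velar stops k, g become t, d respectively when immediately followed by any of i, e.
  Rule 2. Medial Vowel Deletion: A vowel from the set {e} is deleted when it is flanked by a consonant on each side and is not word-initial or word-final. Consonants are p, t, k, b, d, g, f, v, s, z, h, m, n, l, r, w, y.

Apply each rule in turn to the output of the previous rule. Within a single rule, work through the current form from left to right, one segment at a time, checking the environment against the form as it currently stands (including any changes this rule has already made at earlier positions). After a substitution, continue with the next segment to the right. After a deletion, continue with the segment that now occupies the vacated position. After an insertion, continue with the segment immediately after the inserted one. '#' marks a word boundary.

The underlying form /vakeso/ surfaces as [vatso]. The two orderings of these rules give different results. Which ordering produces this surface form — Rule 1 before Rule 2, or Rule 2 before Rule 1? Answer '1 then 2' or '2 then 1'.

1 then 2

Order 1 then 2:
  1 Velar Fronting: [vakeso] → [vateso]
  2 Medial Vowel Deletion: [vateso] → [vatso]
  result: [vatso]
Order 2 then 1:
  2 Medial Vowel Deletion: [vakeso] → [vakso]
  1 Velar Fronting: no change — [vakso]
  result: [vakso]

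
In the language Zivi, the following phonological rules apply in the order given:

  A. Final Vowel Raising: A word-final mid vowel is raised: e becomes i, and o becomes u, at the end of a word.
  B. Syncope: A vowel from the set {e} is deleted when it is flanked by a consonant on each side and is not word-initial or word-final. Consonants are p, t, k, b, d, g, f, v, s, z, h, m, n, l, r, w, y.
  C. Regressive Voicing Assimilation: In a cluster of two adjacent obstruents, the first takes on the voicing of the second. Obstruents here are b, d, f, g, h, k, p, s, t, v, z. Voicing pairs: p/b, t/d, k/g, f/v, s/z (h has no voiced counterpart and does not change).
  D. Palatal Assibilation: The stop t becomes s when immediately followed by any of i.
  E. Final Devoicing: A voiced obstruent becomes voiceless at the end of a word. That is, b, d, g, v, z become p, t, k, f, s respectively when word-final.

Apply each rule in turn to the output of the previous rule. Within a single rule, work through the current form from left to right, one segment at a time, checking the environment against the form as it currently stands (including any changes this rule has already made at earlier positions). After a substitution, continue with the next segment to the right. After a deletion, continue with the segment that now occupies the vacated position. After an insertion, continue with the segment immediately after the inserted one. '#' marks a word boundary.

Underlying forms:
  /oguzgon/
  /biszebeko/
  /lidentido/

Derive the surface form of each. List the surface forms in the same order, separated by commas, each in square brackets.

/oguzgon/:
  A Final Vowel Raising: no change — [oguzgon]
  B Syncope: no change — [oguzgon]
  C Regressive Voicing Assimilation: no change — [oguzgon]
  D Palatal Assibilation: no change — [oguzgon]
  E Final Devoicing: no change — [oguzgon]
/biszebeko/:
  A Final Vowel Raising: [biszebeko] → [biszebeku]
  B Syncope: [biszebeku] → [biszbku]
  C Regressive Voicing Assimilation: [biszbku] → [bizzpku]
  D Palatal Assibilation: no change — [bizzpku]
  E Final Devoicing: no change — [bizzpku]
/lidentido/:
  A Final Vowel Raising: [lidentido] → [lidentidu]
  B Syncope: [lidentidu] → [lidntidu]
  C Regressive Voicing Assimilation: no change — [lidntidu]
  D Palatal Assibilation: [lidntidu] → [lidnsidu]
  E Final Devoicing: no change — [lidnsidu]

[oguzgon], [bizzpku], [lidnsidu]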